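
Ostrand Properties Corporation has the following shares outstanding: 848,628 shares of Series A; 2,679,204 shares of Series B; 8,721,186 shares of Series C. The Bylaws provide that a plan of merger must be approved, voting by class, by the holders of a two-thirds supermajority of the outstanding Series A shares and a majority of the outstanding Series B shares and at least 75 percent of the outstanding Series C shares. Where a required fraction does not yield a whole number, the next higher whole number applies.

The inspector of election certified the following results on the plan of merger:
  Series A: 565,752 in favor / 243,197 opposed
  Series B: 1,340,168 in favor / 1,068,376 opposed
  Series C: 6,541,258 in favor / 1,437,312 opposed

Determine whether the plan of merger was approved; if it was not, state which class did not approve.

Approved — every class gave the required vote.

Series A: 2/3 of 848628 = 565752; 565,752 required, 565,752 in favor — approved.
Series B: a majority of 2679204 is 1339603; 1,339,603 required, 1,340,168 in favor — approved.
Series C: 3/4 of 8721186 = 6540889.50, rounded up to 6540890; 6,540,890 required, 6,541,258 in favor — approved.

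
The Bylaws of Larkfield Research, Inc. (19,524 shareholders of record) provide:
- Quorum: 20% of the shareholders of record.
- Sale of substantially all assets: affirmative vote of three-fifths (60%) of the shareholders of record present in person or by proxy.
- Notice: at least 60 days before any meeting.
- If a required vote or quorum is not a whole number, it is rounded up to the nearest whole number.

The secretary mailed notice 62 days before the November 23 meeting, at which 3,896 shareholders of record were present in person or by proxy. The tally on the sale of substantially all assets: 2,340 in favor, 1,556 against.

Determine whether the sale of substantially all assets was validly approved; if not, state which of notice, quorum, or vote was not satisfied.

Notice: 62 days given; 60 required. Satisfied.
Quorum: 20% of 19,524 = 3,904.80, rounded up to 3,905; 3,896 present. Not satisfied.
Vote: requires three-fifths of those present (3,896); 3/5 of 3896 = 2337.60, rounded up to 2338, so 2,338 needed; 2,340 in favor. Satisfied.

Invalid — quorum requirement not satisfied.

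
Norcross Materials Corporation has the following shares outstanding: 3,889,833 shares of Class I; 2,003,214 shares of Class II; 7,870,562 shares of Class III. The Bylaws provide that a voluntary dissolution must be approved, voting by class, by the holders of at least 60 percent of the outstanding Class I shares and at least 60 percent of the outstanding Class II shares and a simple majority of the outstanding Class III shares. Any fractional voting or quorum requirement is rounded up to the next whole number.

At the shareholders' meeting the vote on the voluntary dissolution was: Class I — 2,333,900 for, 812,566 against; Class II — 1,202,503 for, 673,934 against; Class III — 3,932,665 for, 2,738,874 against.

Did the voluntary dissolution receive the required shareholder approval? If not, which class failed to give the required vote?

Not approved — the Class III shares did not give the required vote.

Class I: 3/5 of 3889833 = 2333899.80, rounded up to 2333900; 2,333,900 required, 2,333,900 in favor — approved.
Class II: 3/5 of 2003214 = 1201928.40, rounded up to 1201929; 1,201,929 required, 1,202,503 in favor — approved.
Class III: a majority of 7870562 is 3935282; 3,935,282 required, 3,932,665 in favor — not approved.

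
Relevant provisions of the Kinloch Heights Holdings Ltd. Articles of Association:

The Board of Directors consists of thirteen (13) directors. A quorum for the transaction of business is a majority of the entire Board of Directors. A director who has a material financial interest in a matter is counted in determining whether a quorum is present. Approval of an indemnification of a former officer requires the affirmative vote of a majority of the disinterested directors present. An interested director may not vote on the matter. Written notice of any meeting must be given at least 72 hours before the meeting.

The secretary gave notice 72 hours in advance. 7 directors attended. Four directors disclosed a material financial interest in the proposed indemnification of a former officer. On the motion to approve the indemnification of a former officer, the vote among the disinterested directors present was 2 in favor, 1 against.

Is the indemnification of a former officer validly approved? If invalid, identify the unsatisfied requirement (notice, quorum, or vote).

Notice: 72 hours given; 72 required (72 ≥ 72). Satisfied.
Quorum: 7 present (interested directors count toward quorum); quorum is 7. Satisfied.
Vote: the indemnification of a former officer requires a majority of the disinterested directors present (7 − 4 = 3). A majority of 3 is 2, so 2 affirmative votes are needed; 2 voted in favor. Satisfied.

Valid — all requirements satisfied.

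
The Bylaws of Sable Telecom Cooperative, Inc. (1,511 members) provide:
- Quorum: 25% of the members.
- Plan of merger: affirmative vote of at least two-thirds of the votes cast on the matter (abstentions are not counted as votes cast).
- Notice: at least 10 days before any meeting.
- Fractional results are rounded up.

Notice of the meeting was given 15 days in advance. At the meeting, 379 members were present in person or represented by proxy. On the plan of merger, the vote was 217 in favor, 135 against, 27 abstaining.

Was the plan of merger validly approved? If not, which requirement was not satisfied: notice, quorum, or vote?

Invalid — vote requirement not satisfied.

Notice: 15 days given; 10 required. Satisfied.
Quorum: 25% of 1,511 = 377.75, rounded up to 378; 379 present. Satisfied.
Vote: requires two-thirds of the votes cast (379 − 27 abstaining = 352); 2/3 of 352 = 234.67, rounded up to 235, so 235 needed; 217 in favor. Not satisfied.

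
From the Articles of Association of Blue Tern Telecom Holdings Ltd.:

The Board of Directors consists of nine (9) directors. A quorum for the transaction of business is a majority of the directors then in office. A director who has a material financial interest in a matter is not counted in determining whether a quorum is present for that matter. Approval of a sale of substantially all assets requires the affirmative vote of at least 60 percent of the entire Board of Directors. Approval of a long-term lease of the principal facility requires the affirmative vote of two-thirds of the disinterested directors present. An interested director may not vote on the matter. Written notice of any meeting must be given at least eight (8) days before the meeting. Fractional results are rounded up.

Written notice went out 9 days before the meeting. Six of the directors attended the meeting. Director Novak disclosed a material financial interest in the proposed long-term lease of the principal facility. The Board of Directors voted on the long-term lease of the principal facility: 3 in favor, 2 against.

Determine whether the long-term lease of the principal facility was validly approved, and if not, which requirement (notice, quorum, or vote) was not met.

Notice: 9 days given; 8 required (9 ≥ 8). Satisfied.
Quorum: 6 present, but the 1 interested director does not count, leaving 5. Quorum is 5. Satisfied.
Vote: the long-term lease of the principal facility requires two-thirds of the disinterested directors present (6 − 1 = 5). 2/3 of 5 = 3.33, rounded up to 4, so 4 affirmative votes are needed; 3 voted in favor. Not satisfied.

Invalid — vote requirement not satisfied.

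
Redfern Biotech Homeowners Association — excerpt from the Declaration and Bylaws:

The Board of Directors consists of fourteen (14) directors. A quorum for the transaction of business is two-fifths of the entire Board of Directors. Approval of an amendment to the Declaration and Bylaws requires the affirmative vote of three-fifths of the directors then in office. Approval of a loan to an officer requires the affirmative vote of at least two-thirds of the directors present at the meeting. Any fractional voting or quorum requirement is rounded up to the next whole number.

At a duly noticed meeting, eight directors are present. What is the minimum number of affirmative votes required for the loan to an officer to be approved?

The loan to an officer requires two-thirds of the directors present (8).
2/3 of 8 = 5.33, rounded up to 6.

6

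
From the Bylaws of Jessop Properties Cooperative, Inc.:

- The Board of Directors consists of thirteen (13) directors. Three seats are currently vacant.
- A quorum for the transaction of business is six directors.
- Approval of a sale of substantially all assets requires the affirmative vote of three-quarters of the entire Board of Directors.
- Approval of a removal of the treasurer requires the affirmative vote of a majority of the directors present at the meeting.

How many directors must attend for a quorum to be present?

6

The quorum is fixed at 6.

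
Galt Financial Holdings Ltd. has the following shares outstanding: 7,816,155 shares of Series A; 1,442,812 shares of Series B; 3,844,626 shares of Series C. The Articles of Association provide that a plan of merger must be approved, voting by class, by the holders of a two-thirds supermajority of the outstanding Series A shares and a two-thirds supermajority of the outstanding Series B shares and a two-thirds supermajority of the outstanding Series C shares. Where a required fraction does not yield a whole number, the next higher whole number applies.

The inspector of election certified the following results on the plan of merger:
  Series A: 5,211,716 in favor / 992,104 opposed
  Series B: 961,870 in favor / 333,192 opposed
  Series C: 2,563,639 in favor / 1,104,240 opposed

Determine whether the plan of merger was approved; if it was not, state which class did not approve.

Not approved — the Series B shares did not give the required vote.

Series A: 2/3 of 7816155 = 5210770; 5,210,770 required, 5,211,716 in favor — approved.
Series B: 2/3 of 1442812 = 961874.67, rounded up to 961875; 961,875 required, 961,870 in favor — not approved.
Series C: 2/3 of 3844626 = 2563084; 2,563,084 required, 2,563,639 in favor — approved.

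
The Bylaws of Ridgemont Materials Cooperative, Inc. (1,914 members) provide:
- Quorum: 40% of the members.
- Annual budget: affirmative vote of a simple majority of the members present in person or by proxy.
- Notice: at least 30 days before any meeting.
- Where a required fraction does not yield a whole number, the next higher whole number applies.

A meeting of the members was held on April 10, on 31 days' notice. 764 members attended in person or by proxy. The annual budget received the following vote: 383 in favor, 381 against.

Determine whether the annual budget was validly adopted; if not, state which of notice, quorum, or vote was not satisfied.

Invalid — quorum requirement not satisfied.

Notice: 31 days given; 30 required. Satisfied.
Quorum: 40% of 1,914 = 765.60, rounded up to 766; 764 present. Not satisfied.
Vote: requires a majority of those present (764); a majority of 764 is 383, so 383 needed; 383 in favor. Satisfied.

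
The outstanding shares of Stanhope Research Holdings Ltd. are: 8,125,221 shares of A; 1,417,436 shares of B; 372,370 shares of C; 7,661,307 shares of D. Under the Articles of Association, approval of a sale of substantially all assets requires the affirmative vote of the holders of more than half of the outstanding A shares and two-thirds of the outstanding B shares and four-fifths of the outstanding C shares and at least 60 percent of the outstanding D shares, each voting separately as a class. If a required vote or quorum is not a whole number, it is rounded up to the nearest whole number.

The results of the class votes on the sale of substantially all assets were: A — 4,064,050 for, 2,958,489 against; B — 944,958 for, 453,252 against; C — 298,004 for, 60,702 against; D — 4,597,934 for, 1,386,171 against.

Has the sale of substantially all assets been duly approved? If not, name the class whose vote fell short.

Approved — every class gave the required vote.

A: a majority of 8125221 is 4062611; 4,062,611 required, 4,064,050 in favor — approved.
B: 2/3 of 1417436 = 944957.33, rounded up to 944958; 944,958 required, 944,958 in favor — approved.
C: 4/5 of 372370 = 297896; 297,896 required, 298,004 in favor — approved.
D: 3/5 of 7661307 = 4596784.20, rounded up to 4596785; 4,596,785 required, 4,597,934 in favor — approved.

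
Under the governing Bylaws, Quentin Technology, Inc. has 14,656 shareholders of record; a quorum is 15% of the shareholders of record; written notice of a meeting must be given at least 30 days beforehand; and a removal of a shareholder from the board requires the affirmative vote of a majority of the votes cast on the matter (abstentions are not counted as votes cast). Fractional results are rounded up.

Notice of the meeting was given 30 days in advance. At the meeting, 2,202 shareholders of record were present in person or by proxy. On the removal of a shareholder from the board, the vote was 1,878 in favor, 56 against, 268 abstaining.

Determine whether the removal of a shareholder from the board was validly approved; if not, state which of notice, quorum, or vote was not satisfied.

Notice: 30 days given; 30 required. Satisfied.
Quorum: 15% of 14,656 = 2,198.40, rounded up to 2,199; 2,202 present. Satisfied.
Vote: requires a majority of the votes cast (2,202 − 268 abstaining = 1,934); a majority of 1934 is 968, so 968 needed; 1,878 in favor. Satisfied.

Valid — all requirements satisfied.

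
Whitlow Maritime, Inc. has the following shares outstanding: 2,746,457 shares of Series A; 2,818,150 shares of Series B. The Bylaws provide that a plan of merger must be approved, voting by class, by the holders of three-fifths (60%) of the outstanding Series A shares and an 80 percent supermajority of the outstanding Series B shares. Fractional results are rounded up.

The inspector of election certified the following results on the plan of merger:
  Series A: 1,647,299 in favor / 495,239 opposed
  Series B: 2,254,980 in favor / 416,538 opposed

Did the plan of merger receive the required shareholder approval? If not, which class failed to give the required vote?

Not approved — the Series A shares did not give the required vote.

Series A: 3/5 of 2746457 = 1647874.20, rounded up to 1647875; 1,647,875 required, 1,647,299 in favor — not approved.
Series B: 4/5 of 2818150 = 2254520; 2,254,520 required, 2,254,980 in favor — approved.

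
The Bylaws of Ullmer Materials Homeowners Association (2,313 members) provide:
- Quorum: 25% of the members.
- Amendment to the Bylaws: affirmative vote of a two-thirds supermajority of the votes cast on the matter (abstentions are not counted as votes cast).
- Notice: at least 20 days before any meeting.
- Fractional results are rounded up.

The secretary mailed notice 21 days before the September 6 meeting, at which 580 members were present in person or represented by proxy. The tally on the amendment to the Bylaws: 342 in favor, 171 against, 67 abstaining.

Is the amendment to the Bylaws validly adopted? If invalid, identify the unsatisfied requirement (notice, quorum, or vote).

Notice: 21 days given; 20 required. Satisfied.
Quorum: 25% of 2,313 = 578.25, rounded up to 579; 580 present. Satisfied.
Vote: requires two-thirds of the votes cast (580 − 67 abstaining = 513); 2/3 of 513 = 342, so 342 needed; 342 in favor. Satisfied.

Valid — all requirements satisfied.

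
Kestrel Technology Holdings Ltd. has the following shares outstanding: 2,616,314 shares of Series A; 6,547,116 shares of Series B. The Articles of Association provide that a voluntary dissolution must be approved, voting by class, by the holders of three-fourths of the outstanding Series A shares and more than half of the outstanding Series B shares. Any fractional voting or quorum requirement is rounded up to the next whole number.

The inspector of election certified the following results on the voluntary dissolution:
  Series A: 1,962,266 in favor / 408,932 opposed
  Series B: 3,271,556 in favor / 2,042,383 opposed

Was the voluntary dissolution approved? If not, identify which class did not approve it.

Not approved — the Series B shares did not give the required vote.

Series A: 3/4 of 2616314 = 1962235.50, rounded up to 1962236; 1,962,236 required, 1,962,266 in favor — approved.
Series B: a majority of 6547116 is 3273559; 3,273,559 required, 3,271,556 in favor — not approved.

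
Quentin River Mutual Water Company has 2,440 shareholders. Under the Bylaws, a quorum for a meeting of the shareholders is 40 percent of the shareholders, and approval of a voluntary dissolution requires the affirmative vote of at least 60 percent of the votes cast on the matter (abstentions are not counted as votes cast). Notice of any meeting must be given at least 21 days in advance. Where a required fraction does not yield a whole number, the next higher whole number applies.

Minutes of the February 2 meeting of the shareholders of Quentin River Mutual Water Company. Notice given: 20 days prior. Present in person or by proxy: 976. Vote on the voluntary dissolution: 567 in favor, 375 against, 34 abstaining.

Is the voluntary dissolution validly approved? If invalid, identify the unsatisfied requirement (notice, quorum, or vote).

Invalid — notice requirement not satisfied.

Notice: 20 days given; 21 required. Not satisfied.
Quorum: 40% of 2,440 = 976; 976 present. Satisfied.
Vote: requires three-fifths of the votes cast (976 − 34 abstaining = 942); 3/5 of 942 = 565.20, rounded up to 566, so 566 needed; 567 in favor. Satisfied.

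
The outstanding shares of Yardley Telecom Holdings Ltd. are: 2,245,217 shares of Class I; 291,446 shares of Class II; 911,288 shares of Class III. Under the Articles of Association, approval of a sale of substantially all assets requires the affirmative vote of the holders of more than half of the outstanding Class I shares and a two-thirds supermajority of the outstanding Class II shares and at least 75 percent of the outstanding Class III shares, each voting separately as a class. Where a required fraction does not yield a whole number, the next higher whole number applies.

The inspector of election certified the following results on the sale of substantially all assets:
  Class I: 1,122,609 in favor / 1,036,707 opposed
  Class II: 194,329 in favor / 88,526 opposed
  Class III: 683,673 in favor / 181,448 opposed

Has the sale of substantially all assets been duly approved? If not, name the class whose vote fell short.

Class I: a majority of 2245217 is 1122609; 1,122,609 required, 1,122,609 in favor — approved.
Class II: 2/3 of 291446 = 194297.33, rounded up to 194298; 194,298 required, 194,329 in favor — approved.
Class III: 3/4 of 911288 = 683466; 683,466 required, 683,673 in favor — approved.

Approved — every class gave the required vote.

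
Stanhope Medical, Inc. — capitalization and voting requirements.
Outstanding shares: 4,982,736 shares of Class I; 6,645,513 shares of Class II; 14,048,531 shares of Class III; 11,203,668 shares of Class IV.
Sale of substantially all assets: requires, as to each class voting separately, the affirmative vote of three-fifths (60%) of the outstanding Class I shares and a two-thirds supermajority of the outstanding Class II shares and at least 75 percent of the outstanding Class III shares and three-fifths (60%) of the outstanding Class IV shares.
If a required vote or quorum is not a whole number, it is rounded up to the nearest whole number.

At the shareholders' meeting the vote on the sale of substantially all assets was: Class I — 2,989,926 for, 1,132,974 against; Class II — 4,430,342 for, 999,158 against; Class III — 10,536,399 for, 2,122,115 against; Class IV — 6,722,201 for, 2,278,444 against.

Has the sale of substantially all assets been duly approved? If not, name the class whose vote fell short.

Class I: 3/5 of 4982736 = 2989641.60, rounded up to 2989642; 2,989,642 required, 2,989,926 in favor — approved.
Class II: 2/3 of 6645513 = 4430342; 4,430,342 required, 4,430,342 in favor — approved.
Class III: 3/4 of 14048531 = 10536398.25, rounded up to 10536399; 10,536,399 required, 10,536,399 in favor — approved.
Class IV: 3/5 of 11203668 = 6722200.80, rounded up to 6722201; 6,722,201 required, 6,722,201 in favor — approved.

Approved — every class gave the required vote.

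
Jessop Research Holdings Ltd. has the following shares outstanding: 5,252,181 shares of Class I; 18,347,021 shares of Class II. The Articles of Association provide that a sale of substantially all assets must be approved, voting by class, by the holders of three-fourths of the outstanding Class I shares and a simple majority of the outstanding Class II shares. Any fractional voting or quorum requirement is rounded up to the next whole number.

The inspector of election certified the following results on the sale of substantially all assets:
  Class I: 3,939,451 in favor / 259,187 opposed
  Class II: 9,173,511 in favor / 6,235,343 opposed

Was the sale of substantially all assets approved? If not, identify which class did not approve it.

Approved — every class gave the required vote.

Class I: 3/4 of 5252181 = 3939135.75, rounded up to 3939136; 3,939,136 required, 3,939,451 in favor — approved.
Class II: a majority of 18347021 is 9173511; 9,173,511 required, 9,173,511 in favor — approved.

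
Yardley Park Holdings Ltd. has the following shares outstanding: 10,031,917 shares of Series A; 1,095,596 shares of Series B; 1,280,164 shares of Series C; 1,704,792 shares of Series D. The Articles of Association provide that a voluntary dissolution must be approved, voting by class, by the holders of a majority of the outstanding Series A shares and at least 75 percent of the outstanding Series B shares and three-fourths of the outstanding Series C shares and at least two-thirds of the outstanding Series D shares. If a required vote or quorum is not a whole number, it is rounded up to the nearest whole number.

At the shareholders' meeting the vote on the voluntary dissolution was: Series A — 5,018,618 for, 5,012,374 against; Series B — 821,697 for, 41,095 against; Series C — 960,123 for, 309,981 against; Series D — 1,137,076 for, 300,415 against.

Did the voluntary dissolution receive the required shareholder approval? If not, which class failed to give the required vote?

Series A: a majority of 10031917 is 5015959; 5,015,959 required, 5,018,618 in favor — approved.
Series B: 3/4 of 1095596 = 821697; 821,697 required, 821,697 in favor — approved.
Series C: 3/4 of 1280164 = 960123; 960,123 required, 960,123 in favor — approved.
Series D: 2/3 of 1704792 = 1136528; 1,136,528 required, 1,137,076 in favor — approved.

Approved — every class gave the required vote.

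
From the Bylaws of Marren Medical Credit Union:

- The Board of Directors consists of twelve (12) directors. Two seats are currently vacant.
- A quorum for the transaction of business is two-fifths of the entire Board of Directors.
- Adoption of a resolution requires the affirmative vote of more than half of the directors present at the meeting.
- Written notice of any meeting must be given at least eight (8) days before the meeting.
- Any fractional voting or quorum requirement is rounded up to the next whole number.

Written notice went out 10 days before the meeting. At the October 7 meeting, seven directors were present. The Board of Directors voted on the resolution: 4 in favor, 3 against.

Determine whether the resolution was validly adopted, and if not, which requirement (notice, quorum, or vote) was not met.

Valid — all requirements satisfied.

Notice: 10 days given; 8 required (10 ≥ 8). Satisfied.
Quorum: 7 present; quorum is 5. Satisfied.
Vote: the resolution requires a majority of the directors present (7). A majority of 7 is 4, so 4 affirmative votes are needed; 4 voted in favor. Satisfied.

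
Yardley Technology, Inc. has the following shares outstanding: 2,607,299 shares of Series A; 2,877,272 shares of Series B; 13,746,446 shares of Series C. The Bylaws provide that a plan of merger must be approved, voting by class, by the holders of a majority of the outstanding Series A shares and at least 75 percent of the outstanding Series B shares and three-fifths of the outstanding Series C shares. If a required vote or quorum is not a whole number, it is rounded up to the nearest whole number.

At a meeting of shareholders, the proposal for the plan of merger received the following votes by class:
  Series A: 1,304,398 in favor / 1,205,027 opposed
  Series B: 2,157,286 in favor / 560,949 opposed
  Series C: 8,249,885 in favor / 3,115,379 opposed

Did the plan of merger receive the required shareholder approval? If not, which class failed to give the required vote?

Series A: a majority of 2607299 is 1303650; 1,303,650 required, 1,304,398 in favor — approved.
Series B: 3/4 of 2877272 = 2157954; 2,157,954 required, 2,157,286 in favor — not approved.
Series C: 3/5 of 13746446 = 8247867.60, rounded up to 8247868; 8,247,868 required, 8,249,885 in favor — approved.

Not approved — the Series B shares did not give the required vote.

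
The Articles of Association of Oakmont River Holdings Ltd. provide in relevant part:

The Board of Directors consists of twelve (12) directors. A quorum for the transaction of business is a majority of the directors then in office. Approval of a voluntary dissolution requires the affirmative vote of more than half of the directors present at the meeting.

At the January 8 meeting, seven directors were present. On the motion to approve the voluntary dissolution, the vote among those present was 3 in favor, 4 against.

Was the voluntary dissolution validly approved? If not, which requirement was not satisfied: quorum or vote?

Quorum: 7 present; quorum is 7. Satisfied.
Vote: the voluntary dissolution requires a majority of the directors present (7). A majority of 7 is 4, so 4 affirmative votes are needed; 3 voted in favor. Not satisfied.

Invalid — vote requirement not satisfied.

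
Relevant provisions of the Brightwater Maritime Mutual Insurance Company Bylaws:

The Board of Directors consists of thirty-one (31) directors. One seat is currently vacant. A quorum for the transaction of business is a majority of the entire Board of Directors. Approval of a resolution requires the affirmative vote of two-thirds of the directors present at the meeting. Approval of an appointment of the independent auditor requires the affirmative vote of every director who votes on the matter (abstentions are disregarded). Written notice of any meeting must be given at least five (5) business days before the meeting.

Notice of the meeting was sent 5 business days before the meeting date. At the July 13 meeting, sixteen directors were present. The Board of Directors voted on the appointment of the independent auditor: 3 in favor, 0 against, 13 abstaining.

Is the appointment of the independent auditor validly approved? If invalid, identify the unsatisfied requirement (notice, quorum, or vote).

Notice: 5 business days given; 5 required (5 ≥ 5). Satisfied.
Quorum: 16 present; quorum is 16. Satisfied.
Vote: the appointment of the independent auditor requires the unanimous vote of the votes cast (16 present − 13 abstaining = 3). Unanimous means all 3, so 3 affirmative votes are needed; 3 voted in favor. Satisfied.

Valid — all requirements satisfied.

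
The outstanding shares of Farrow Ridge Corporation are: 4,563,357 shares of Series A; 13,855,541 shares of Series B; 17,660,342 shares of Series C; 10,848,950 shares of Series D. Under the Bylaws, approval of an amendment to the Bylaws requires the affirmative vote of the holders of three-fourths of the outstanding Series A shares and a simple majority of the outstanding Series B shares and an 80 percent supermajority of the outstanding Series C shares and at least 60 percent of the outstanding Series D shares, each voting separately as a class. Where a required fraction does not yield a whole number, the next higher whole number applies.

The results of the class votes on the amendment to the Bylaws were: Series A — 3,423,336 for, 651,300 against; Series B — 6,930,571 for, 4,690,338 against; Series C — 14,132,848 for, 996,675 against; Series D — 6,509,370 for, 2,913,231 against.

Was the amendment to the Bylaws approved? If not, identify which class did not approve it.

Series A: 3/4 of 4563357 = 3422517.75, rounded up to 3422518; 3,422,518 required, 3,423,336 in favor — approved.
Series B: a majority of 13855541 is 6927771; 6,927,771 required, 6,930,571 in favor — approved.
Series C: 4/5 of 17660342 = 14128273.60, rounded up to 14128274; 14,128,274 required, 14,132,848 in favor — approved.
Series D: 3/5 of 10848950 = 6509370; 6,509,370 required, 6,509,370 in favor — approved.

Approved — every class gave the required vote.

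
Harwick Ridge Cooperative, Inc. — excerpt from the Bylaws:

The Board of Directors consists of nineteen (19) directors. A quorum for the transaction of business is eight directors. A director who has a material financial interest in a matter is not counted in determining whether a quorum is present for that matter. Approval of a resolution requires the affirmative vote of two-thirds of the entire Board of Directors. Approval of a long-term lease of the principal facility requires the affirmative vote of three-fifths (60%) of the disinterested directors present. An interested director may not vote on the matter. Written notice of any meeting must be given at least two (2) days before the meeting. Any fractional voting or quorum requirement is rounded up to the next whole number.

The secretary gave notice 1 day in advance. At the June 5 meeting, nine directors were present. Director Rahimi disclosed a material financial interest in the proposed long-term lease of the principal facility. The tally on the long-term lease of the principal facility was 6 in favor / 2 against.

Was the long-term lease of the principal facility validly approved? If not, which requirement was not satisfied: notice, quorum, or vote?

Invalid — notice requirement not satisfied.

Notice: 1 day given; 2 required (1 < 2). Not satisfied.
Quorum: 9 present, but the 1 interested director does not count, leaving 8. Quorum is 8. Satisfied.
Vote: the long-term lease of the principal facility requires three-fifths of the disinterested directors present (9 − 1 = 8). 3/5 of 8 = 4.80, rounded up to 5, so 5 affirmative votes are needed; 6 voted in favor. Satisfied.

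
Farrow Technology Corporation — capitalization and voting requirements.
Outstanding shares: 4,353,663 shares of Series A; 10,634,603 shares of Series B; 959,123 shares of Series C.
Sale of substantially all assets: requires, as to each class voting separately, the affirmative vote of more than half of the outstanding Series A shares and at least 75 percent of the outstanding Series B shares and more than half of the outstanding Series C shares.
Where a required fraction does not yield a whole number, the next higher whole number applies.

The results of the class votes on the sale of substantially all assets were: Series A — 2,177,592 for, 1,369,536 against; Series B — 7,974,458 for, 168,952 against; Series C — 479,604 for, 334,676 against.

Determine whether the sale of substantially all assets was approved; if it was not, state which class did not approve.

Series A: a majority of 4353663 is 2176832; 2,176,832 required, 2,177,592 in favor — approved.
Series B: 3/4 of 10634603 = 7975952.25, rounded up to 7975953; 7,975,953 required, 7,974,458 in favor — not approved.
Series C: a majority of 959123 is 479562; 479,562 required, 479,604 in favor — approved.

Not approved — the Series B shares did not give the required vote.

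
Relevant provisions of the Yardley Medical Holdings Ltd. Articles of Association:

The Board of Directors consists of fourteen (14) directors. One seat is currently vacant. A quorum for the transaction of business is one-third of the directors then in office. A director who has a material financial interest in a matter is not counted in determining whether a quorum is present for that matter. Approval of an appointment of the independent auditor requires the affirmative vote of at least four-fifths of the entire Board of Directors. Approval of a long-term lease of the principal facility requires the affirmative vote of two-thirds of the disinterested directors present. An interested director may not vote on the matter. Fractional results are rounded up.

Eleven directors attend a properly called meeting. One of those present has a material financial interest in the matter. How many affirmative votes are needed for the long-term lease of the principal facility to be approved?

The long-term lease of the principal facility requires two-thirds of the disinterested directors present (11 − 1 = 10).
2/3 of 10 = 6.67, rounded up to 7.

7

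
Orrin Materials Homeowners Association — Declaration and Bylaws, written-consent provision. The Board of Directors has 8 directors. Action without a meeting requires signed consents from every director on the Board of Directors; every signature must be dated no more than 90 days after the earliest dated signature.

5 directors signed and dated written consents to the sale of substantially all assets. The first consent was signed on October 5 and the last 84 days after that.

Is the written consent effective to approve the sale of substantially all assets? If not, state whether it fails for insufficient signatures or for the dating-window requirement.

Signatures required: the unanimous vote of 8 — unanimous means all 8, so 8 needed; 5 signed. Insufficient.
Dating window: the latest signature is 84 days after the earliest; the limit is 90 days. Within the window.

Not effective — insufficient signatures.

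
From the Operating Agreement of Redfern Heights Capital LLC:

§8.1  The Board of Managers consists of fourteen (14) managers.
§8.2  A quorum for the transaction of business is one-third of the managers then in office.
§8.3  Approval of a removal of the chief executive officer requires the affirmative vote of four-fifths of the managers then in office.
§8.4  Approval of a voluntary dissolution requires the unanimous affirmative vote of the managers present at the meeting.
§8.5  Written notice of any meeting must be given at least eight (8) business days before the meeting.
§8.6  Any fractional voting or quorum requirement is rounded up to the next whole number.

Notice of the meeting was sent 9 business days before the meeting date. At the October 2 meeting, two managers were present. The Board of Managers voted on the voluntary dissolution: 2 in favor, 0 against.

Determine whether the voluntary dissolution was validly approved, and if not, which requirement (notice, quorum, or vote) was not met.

Invalid — quorum requirement not satisfied.

Notice: 9 business days given; 8 required (9 ≥ 8). Satisfied.
Quorum: 2 present; quorum is 5. Not satisfied.
Vote: the voluntary dissolution requires the unanimous vote of the managers present (2). Unanimous means all 2, so 2 affirmative votes are needed; 2 voted in favor. Satisfied. (Moot — without a quorum no business can be validly transacted.)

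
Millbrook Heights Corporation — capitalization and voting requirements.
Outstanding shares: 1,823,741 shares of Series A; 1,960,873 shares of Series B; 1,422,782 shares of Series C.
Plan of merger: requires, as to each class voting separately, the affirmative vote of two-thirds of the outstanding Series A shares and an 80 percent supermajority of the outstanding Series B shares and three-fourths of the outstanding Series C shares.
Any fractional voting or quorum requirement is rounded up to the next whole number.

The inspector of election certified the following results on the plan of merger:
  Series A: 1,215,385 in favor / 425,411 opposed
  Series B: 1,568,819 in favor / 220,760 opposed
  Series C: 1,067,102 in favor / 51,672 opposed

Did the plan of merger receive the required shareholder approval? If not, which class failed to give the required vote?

Series A: 2/3 of 1823741 = 1215827.33, rounded up to 1215828; 1,215,828 required, 1,215,385 in favor — not approved.
Series B: 4/5 of 1960873 = 1568698.40, rounded up to 1568699; 1,568,699 required, 1,568,819 in favor — approved.
Series C: 3/4 of 1422782 = 1067086.50, rounded up to 1067087; 1,067,087 required, 1,067,102 in favor — approved.

Not approved — the Series A shares did not give the required vote.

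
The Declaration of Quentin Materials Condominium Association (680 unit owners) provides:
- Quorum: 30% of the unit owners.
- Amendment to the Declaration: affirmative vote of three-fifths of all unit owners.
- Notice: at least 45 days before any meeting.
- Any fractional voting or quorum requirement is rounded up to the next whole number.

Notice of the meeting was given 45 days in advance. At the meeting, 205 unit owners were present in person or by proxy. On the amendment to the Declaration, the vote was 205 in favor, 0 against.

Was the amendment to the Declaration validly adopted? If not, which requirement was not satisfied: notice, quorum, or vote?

Notice: 45 days given; 45 required. Satisfied.
Quorum: 30% of 680 = 204; 205 present. Satisfied.
Vote: requires three-fifths of all unit owners (680); 3/5 of 680 = 408, so 408 needed; 205 in favor. Not satisfied.

Invalid — vote requirement not satisfied.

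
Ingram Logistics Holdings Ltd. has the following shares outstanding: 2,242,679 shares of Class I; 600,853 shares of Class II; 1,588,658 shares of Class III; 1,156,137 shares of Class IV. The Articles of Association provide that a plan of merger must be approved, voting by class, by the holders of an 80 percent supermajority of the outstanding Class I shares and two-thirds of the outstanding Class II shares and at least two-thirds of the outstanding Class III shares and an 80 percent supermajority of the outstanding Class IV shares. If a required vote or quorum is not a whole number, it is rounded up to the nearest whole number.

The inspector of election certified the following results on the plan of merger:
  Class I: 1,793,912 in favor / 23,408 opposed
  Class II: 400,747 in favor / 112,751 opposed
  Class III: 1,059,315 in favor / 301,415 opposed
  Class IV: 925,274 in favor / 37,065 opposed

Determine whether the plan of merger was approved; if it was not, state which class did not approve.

Not approved — the Class I shares did not give the required vote.

Class I: 4/5 of 2242679 = 1794143.20, rounded up to 1794144; 1,794,144 required, 1,793,912 in favor — not approved.
Class II: 2/3 of 600853 = 400568.67, rounded up to 400569; 400,569 required, 400,747 in favor — approved.
Class III: 2/3 of 1588658 = 1059105.33, rounded up to 1059106; 1,059,106 required, 1,059,315 in favor — approved.
Class IV: 4/5 of 1156137 = 924909.60, rounded up to 924910; 924,910 required, 925,274 in favor — approved.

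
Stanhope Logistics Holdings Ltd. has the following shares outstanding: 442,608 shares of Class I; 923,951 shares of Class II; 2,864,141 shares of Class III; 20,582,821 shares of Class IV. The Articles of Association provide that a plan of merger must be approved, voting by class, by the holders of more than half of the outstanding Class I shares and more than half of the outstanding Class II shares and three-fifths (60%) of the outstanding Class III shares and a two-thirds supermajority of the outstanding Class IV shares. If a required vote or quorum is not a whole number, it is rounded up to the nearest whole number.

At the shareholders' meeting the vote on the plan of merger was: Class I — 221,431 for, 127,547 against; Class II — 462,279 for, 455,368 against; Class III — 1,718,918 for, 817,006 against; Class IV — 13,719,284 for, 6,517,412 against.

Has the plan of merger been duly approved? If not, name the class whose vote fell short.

Not approved — the Class IV shares did not give the required vote.

Class I: a majority of 442608 is 221305; 221,305 required, 221,431 in favor — approved.
Class II: a majority of 923951 is 461976; 461,976 required, 462,279 in favor — approved.
Class III: 3/5 of 2864141 = 1718484.60, rounded up to 1718485; 1,718,485 required, 1,718,918 in favor — approved.
Class IV: 2/3 of 20582821 = 13721880.67, rounded up to 13721881; 13,721,881 required, 13,719,284 in favor — not approved.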